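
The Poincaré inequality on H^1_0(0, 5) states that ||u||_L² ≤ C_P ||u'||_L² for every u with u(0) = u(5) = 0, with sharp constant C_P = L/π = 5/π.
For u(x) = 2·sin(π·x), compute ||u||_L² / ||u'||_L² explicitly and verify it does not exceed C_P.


||u||_L² / ||u'||_L² = 1/π < C_P = 5/π.

u(x) = 2·sin(π·x), so u'(x) = 2*π*cos(π*x).
Writing u(x) = A·sin(kπx/L) with A = 2 and k = 5, use ∫_0^L sin²(kπx/L) dx = L/2 and ∫_0^L cos²(kπx/L) dx = L/2.
u² = 4·sin²(π·x) and (u')² = 4*π^2·cos²(π·x), and each of sin², cos² integrates to L/2 = 5/2 over (0, 5).
∫_0^5 u² dx = 10, so ||u||_L² = sqrt(10).
∫_0^5 (u')² dx = 10*π^2, so ||u'||_L² = sqrt(10)*π.
Ratio ||u||_L² / ||u'||_L² = 1/π.
Sharp Poincaré constant on H^1_0(0, 5) is C_P = L/π = 5/π, achieved by sin(π/5·x).
This is the k = 5 harmonic; the ratio L/(kπ) is strictly less than C_P = L/π, consistent with the sharp inequality ||u||_L² ≤ C_P ||u'||_L².


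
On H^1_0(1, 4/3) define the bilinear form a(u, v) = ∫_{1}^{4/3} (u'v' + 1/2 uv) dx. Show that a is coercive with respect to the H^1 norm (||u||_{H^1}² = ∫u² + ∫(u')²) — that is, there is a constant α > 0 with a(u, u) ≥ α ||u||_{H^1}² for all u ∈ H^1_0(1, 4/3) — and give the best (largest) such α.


α = (1 + 18*π^2)/(2*(1 + 9*π^2))

Coercivity of a(·,·) on H^1_0(1, 4/3) means a(u, u) ≥ α ||u||_{H^1}² for every u ∈ H^1_0.
The interval has length L = 1/3, and Poincaré/coercivity depend only on L. Here a(u, u) = ∫(u')² + (1/2)·∫u².
Here 0 < c = 1/2 < 1. The condition a(u,u) ≥ α||u||_{H^1}² reads (1−α)∫(u')² ≥ (α−c)∫u². Any admissible α is ≤ 1 (rapidly oscillating u have ∫u²/∫(u')² → 0), and α = 1 would force 0 ≥ (1−c)∫u², impossible since c < 1; so 1−α > 0. By the sharp Poincaré inequality on H^1_0 of an interval of length L, ∫(u')² ≥ (π/L)²∫u² with equality for the first sine mode sin(π(x−x₀)/L) (x₀ the left endpoint), so the inequality holds for all u iff (1−α)(π/L)² ≥ α − c, i.e. α ≤ ((π/L)² + c)/((π/L)² + 1) = (1 + c(L/π)²)/(1 + (L/π)²). With (π/L)² = 9*π^2 and c = 1/2, the largest admissible constant is α = ((π/L)² + c)/((π/L)² + 1).
Simplifying, α = (1 + 18*π^2)/(2*(1 + 9*π^2)).


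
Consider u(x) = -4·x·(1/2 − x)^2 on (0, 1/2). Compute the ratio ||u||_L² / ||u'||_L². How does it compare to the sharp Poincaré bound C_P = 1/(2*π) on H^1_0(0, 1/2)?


||u||_L² / ||u'||_L² = sqrt(14)/28 < C_P = 1/(2*π).

u(x) = -4·x·(1/2 − x)^2, so u'(x) = (1 - 6*x)*(2*x - 1).
u(x) = -4·x·(1/2 − x)^2 vanishes at x = 0 and x = 1/2, so u ∈ H^1_0(0, 1/2). Differentiate via the product rule and integrate the resulting polynomials term by term.
  ∫_0^1/2 u² dx = ∫_0^1/2 (16*x^6 - 32*x^5 + 24*x^4 - 8*x^3 + x^2) dx. Term by term:
    ∫_0^1/2 16*x^6 dx = 1/56;  ∫_0^1/2 -32*x^5 dx = -1/12;  ∫_0^1/2 24*x^4 dx = 3/20;
    ∫_0^1/2 -8*x^3 dx = -1/8;  ∫_0^1/2 x^2 dx = 1/24.
  Sum: 1/56 − 1/12 + 3/20 − 1/8 + 1/24 = 1/840.
  ∫_0^1/2 (u')² dx = ∫_0^1/2 (144*x^4 - 192*x^3 + 88*x^2 - 16*x + 1) dx. Term by term:
    ∫_0^1/2 144*x^4 dx = 9/10;  ∫_0^1/2 -192*x^3 dx = -3;  ∫_0^1/2 88*x^2 dx = 11/3;
    ∫_0^1/2 -16*x dx = -2;  ∫_0^1/2 1 dx = 1/2.
  Sum: 9/10 − 3 + 11/3 − 2 + 1/2 = 1/15.
∫_0^1/2 u² dx = 1/840, so ||u||_L² = sqrt(210)/420.
∫_0^1/2 (u')² dx = 1/15, so ||u'||_L² = sqrt(15)/15.
Ratio ||u||_L² / ||u'||_L² = sqrt(14)/28.
Sharp Poincaré constant on H^1_0(0, 1/2) is C_P = L/π = 1/(2*π), achieved by sin(2*π·x).
A polynomial bump cannot attain the sharp Poincaré constant (only the first sine eigenfunction does), so the ratio is strictly less than C_P, consistent with ||u||_L² ≤ C_P ||u'||_L².


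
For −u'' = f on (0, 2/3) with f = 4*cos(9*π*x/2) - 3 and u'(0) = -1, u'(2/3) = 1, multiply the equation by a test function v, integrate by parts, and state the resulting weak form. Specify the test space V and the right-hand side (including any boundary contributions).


V = H^1(0, 2/3) (v unrestricted at boundary; u is determined up to an additive constant); weak form: ∫_0^2/3 u'v' dx = ∫_0^2/3 (4*cos(9*π*x/2) - 3) v dx + v(2/3) + v(0) for all v ∈ V.

Multiply both sides by a test function v and integrate from 0 to 2/3:
  ∫_0^2/3 −u''(x) v(x) dx = ∫_0^2/3 f(x) v(x) dx.
Integrate the LHS by parts once:
  ∫_0^2/3 −u'' v dx = −[u'(x) v(x)]_0^2/3 + ∫_0^2/3 u'(x) v'(x) dx.
Thus ∫_0^2/3 u'(x) v'(x) dx = ∫_0^2/3 f(x) v(x) dx + [u'(x) v(x)]_0^2/3.
Choose V so that boundary terms are either known or forced to vanish.
u has inhomogeneous Neumann u'(0) = -1, u'(2/3) = 1. [u' v]_0^2/3 = (1)·v(2/3) − (-1)·v(0) = v(2/3) + v(0). Take V = H^1(0, 2/3); boundary term becomes part of RHS.
Weak formulation: find u (satisfying any essential BC) such that ∫_0^2/3 u'(x) v'(x) dx = ∫_0^2/3 f v dx + v(2/3) + v(0) for all v ∈ V (Neumann data are natural BCs: they enter the RHS as boundary terms).
Substituting f(x) = 4*cos(9*π*x/2) - 3, the right-hand side is ∫_0^2/3 (4*cos(9*π*x/2) - 3) v dx + v(2/3) + v(0).
Compatibility check (pure Neumann): taking v ≡ 1 ∈ V gives 0 = ∫_0^2/3 f dx + (1) − (-1), i.e. ∫_0^2/3 f dx must equal u'(0) − u'(2/3) = -2. Indeed ∫_0^2/3 (4*cos(9*π*x/2) - 3) dx = -2, so the data are compatible. The solution is then unique only up to an additive constant (fix it e.g. by requiring ∫_0^2/3 u dx = 0).


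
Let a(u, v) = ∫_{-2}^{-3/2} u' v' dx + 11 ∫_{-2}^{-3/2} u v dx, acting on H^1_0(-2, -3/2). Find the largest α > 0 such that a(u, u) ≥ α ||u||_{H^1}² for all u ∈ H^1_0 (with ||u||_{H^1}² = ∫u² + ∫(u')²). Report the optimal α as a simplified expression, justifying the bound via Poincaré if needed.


α = 1

Coercivity of a(·,·) on H^1_0(-2, -3/2) means a(u, u) ≥ α ||u||_{H^1}² for every u ∈ H^1_0.
The interval has length L = 1/2, and Poincaré/coercivity depend only on L. Here a(u, u) = ∫(u')² + (11)·∫u².
Here c = 11 ≥ 1, so a(u,u) = ∫(u')² + c∫u² ≥ ∫(u')² + ∫u² = ||u||_{H^1}², i.e. α = 1 works. No larger α is possible: a(u,u) ≥ α||u||_{H^1}² means (1−α)∫(u')² ≥ (α−c)∫u², and for the modes u_n = sin(nπ(x−x₀)/L) (x₀ the left endpoint) one has ∫u_n²/∫(u_n')² = (L/(nπ))² → 0, so a(u_n,u_n)/||u_n||_{H^1}² → 1. Hence the optimal constant is α = 1.
Therefore α = 1.


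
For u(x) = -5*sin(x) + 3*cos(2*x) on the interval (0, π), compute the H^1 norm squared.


||u||_{H^1(0,π)}^2 = 100 + 95*π/2

u'(x) = -6*sin(2*x) - 5*cos(x).
Expand u² and (u')² and integrate term by term on (0, π), using: for integers n ≥ 1, ∫_0^π sin²(nx) dx = ∫_0^π cos²(nx) dx = π/2; for n ≠ n', ∫_0^π sin(nx)sin(n'x) dx = ∫_0^π cos(nx)cos(n'x) dx = 0; and by product-to-sum, ∫_0^π sin(nx)cos(n'x) dx = ½∫_0^π [sin((n+n')x) + sin((n−n')x)] dx, which is 0 when n+n' is even and 2n/(n²−n'²) when n+n' is odd (it need not vanish on (0, π)).
  u² squared terms: (-5)²·∫sin(x)² dx = 25·π/2 = 25*π/2;  (3)²·∫cos(2x)² dx = 9·π/2 = 9*π/2.
  u² cross terms: 2·(-5)·(3)·∫sin(x)·cos(2x) dx = -30·(-2/3) = 20.
  So ∫_0^π u² dx = 25*π/2 + 9*π/2 + 20 = 20 + 17*π.
  (u')² squared terms: (-6)²·∫sin(2x)² dx = 36·π/2 = 18*π;  (-5)²·∫cos(x)² dx = 25·π/2 = 25*π/2.
  (u')² cross terms: 2·(-6)·(-5)·∫sin(2x)·cos(x) dx = 60·(4/3) = 80.
  So ∫_0^π (u')² dx = 18*π + 25*π/2 + 80 = 80 + 61*π/2.
||u||_{H^1}^2 = (20 + 17*π) + (80 + 61*π/2) = 100 + 95*π/2.


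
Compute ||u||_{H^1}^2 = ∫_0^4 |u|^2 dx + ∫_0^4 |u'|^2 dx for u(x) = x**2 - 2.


||u||_{H^1}^2 = 1104/5

The H^1 norm (squared) on an interval (0, L) is
  ||u||_{H^1}^2 = ∫_0^L u(x)^2 dx + ∫_0^L u'(x)^2 dx.
Compute u'(x) = 2*x.
Then u(x)^2 = x**4 - 4*x**2 + 4 and u'(x)^2 = 4*x**2.
Integrate each monomial from 0 to 4 using ∫_0^4 c·x^n dx = c·4^(n+1)/(n+1):
  ∫_0^4 u(x)^2 dx = ∫_0^4 (x^4 - 4*x^2 + 4) dx. Term by term:
    ∫_0^4 x^4 dx = 1024/5;  ∫_0^4 -4*x^2 dx = -256/3;  ∫_0^4 4 dx = 16.
  Sum: 1024/5 − 256/3 + 16 = 2032/15.
  ∫_0^4 u'(x)^2 dx = ∫_0^4 (4*x^2) dx. Term by term:
    ∫_0^4 4*x^2 dx = 256/3.
Adding: ||u||_{H^1}^2 = 2032/15 + 256/3 = 1104/5.


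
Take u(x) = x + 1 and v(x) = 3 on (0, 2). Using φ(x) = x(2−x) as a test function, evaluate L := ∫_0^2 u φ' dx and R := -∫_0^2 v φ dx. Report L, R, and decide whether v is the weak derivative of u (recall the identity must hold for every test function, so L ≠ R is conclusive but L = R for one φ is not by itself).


LHS = -4/3, RHS = -4. No, v is not the weak derivative of u.

u(x) = x + 1, classical derivative u'(x) = 1.
φ(x) = x(2−x), so φ'(x) = 2 - 2*x.
Note φ(0) = φ(2) = 0, so the boundary term u·φ vanishes.
LHS = ∫_0^2 u(x) φ'(x) dx = ∫_0^2 (2 - 2*x^2) dx. Term by term:
  ∫_0^2 -2*x^2 dx = -16/3;  ∫_0^2 2 dx = 4.
Sum: -16/3 + 4 = -4/3.
So LHS = -4/3.
∫_0^2 v(x) φ(x) dx = ∫_0^2 (-3*x^2 + 6*x) dx. Term by term:
  ∫_0^2 -3*x^2 dx = -8;  ∫_0^2 6*x dx = 12.
Sum: -8 + 12 = 4.
So RHS = -∫_0^2 v(x) φ(x) dx = -4.
LHS − RHS = 8/3 ≠ 0, so the identity fails.
(For a valid weak derivative the identity must hold for EVERY test function, in particular this one. The failure shows v is NOT the weak derivative of u.)
Correct weak derivative would be u'(x) = 1.


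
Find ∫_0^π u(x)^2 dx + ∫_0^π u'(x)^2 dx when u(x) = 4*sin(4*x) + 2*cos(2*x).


||u||_{H^1(0,π)}^2 = 146*π

u'(x) = -4*sin(2*x) + 16*cos(4*x).
Expand u² and (u')² and integrate term by term on (0, π), using: for integers n ≥ 1, ∫_0^π sin²(nx) dx = ∫_0^π cos²(nx) dx = π/2; for n ≠ n', ∫_0^π sin(nx)sin(n'x) dx = ∫_0^π cos(nx)cos(n'x) dx = 0; and by product-to-sum, ∫_0^π sin(nx)cos(n'x) dx = ½∫_0^π [sin((n+n')x) + sin((n−n')x)] dx, which is 0 when n+n' is even and 2n/(n²−n'²) when n+n' is odd (it need not vanish on (0, π)).
  u² squared terms: (2)²·∫cos(2x)² dx = 4·π/2 = 2*π;  (4)²·∫sin(4x)² dx = 16·π/2 = 8*π.
  u² cross terms: 2·(2)·(4)·∫cos(2x)·sin(4x) dx = 16·(0) = 0.
  So ∫_0^π u² dx = 2*π + 8*π + 0 = 10*π.
  (u')² squared terms: (-4)²·∫sin(2x)² dx = 16·π/2 = 8*π;  (16)²·∫cos(4x)² dx = 256·π/2 = 128*π.
  (u')² cross terms: 2·(-4)·(16)·∫sin(2x)·cos(4x) dx = -128·(0) = 0.
  So ∫_0^π (u')² dx = 8*π + 128*π + 0 = 136*π.
||u||_{H^1}^2 = (10*π) + (136*π) = 146*π.


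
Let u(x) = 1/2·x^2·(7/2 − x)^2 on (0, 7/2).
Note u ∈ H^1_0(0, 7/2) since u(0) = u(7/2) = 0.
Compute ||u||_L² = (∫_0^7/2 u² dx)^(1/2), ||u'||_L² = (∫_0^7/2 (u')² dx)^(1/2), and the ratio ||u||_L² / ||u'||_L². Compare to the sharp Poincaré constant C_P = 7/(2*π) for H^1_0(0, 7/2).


||u||_L² / ||u'||_L² = 7*sqrt(3)/12 < C_P = 7/(2*π).

u(x) = 1/2·x^2·(7/2 − x)^2, so u'(x) = x*(2*x - 7)*(4*x - 7)/4.
u(x) = 1/2·x^2·(7/2 − x)^2 vanishes at x = 0 and x = 7/2, so u ∈ H^1_0(0, 7/2). Differentiate via the product rule and integrate the resulting polynomials term by term.
  ∫_0^7/2 u² dx = ∫_0^7/2 (x^8/4 - 7*x^7/2 + 147*x^6/8 - 343*x^5/8 + 2401*x^4/64) dx. Term by term:
    ∫_0^7/2 x^8/4 dx = 40353607/18432;  ∫_0^7/2 -7*x^7/2 dx = -40353607/4096;  ∫_0^7/2 147*x^6/8 dx = 17294403/1024;
    ∫_0^7/2 -343*x^5/8 dx = -40353607/3072;  ∫_0^7/2 2401*x^4/64 dx = 40353607/10240.
  Sum: 40353607/18432 − 40353607/4096 + 17294403/1024 − 40353607/3072 + 40353607/10240 = 5764801/184320.
  ∫_0^7/2 (u')² dx = ∫_0^7/2 (4*x^6 - 42*x^5 + 637*x^4/4 - 1029*x^3/4 + 2401*x^2/16) dx. Term by term:
    ∫_0^7/2 4*x^6 dx = 117649/32;  ∫_0^7/2 -42*x^5 dx = -823543/64;  ∫_0^7/2 637*x^4/4 dx = 10706059/640;
    ∫_0^7/2 -1029*x^3/4 dx = -2470629/256;  ∫_0^7/2 2401*x^2/16 dx = 823543/384.
  Sum: 117649/32 − 823543/64 + 10706059/640 − 2470629/256 + 823543/384 = 117649/3840.
∫_0^7/2 u² dx = 5764801/184320, so ||u||_L² = 2401*sqrt(5)/960.
∫_0^7/2 (u')² dx = 117649/3840, so ||u'||_L² = 343*sqrt(15)/240.
Ratio ||u||_L² / ||u'||_L² = 7*sqrt(3)/12.
Sharp Poincaré constant on H^1_0(0, 7/2) is C_P = L/π = 7/(2*π), achieved by sin(2*π/7·x).
A polynomial bump cannot attain the sharp Poincaré constant (only the first sine eigenfunction does), so the ratio is strictly less than C_P, consistent with ||u||_L² ≤ C_P ||u'||_L².


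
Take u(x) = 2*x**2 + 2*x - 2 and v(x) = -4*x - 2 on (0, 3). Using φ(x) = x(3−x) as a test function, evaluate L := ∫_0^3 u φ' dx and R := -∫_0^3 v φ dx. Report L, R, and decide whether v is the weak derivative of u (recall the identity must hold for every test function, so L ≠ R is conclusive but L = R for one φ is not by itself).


LHS = -36, RHS = 36. No, v is not the weak derivative of u.

u(x) = 2*x**2 + 2*x - 2, classical derivative u'(x) = 4*x + 2.
φ(x) = x(3−x), so φ'(x) = 3 - 2*x.
Note φ(0) = φ(3) = 0, so the boundary term u·φ vanishes.
LHS = ∫_0^3 u(x) φ'(x) dx = ∫_0^3 (-4*x^3 + 2*x^2 + 10*x - 6) dx. Term by term:
  ∫_0^3 -4*x^3 dx = -81;  ∫_0^3 2*x^2 dx = 18;  ∫_0^3 10*x dx = 45;
  ∫_0^3 -6 dx = -18.
Sum: -81 + 18 + 45 − 18 = -36.
So LHS = -36.
∫_0^3 v(x) φ(x) dx = ∫_0^3 (4*x^3 - 10*x^2 - 6*x) dx. Term by term:
  ∫_0^3 4*x^3 dx = 81;  ∫_0^3 -10*x^2 dx = -90;  ∫_0^3 -6*x dx = -27.
Sum: 81 − 90 − 27 = -36.
So RHS = -∫_0^3 v(x) φ(x) dx = 36.
LHS − RHS = -72 ≠ 0, so the identity fails.
(For a valid weak derivative the identity must hold for EVERY test function, in particular this one. The failure shows v is NOT the weak derivative of u.)
Correct weak derivative would be u'(x) = 4*x + 2.


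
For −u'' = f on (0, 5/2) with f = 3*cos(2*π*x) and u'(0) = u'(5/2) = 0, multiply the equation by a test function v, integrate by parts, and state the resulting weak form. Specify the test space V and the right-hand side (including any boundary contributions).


V = H^1(0, 5/2) (no boundary constraint on v; u is determined up to an additive constant); weak form: ∫_0^5/2 u'v' dx = ∫_0^5/2 (3*cos(2*π*x)) v dx for all v ∈ V.

Multiply both sides by a test function v and integrate from 0 to 5/2:
  ∫_0^5/2 −u''(x) v(x) dx = ∫_0^5/2 f(x) v(x) dx.
Integrate the LHS by parts once:
  ∫_0^5/2 −u'' v dx = −[u'(x) v(x)]_0^5/2 + ∫_0^5/2 u'(x) v'(x) dx.
Thus ∫_0^5/2 u'(x) v'(x) dx = ∫_0^5/2 f(x) v(x) dx + [u'(x) v(x)]_0^5/2.
Choose V so that boundary terms are either known or forced to vanish.
u has homogeneous Neumann: u'(0) = u'(5/2) = 0. So [u' v]_0^5/2 = 0·v(5/2) − 0·v(0) = 0 for any v; take V = H^1(0, 5/2).
Weak formulation: find u (satisfying any essential BC) such that ∫_0^5/2 u'(x) v'(x) dx = ∫_0^5/2 f v dx for all v ∈ V (homogeneous Neumann, so boundary terms vanish).
Substituting f(x) = 3*cos(2*π*x), the right-hand side is ∫_0^5/2 (3*cos(2*π*x)) v dx.
Compatibility check (pure Neumann): taking v ≡ 1 ∈ V gives 0 = ∫_0^5/2 f dx + (0) − (0), i.e. ∫_0^5/2 f dx must equal u'(0) − u'(5/2) = 0. Indeed ∫_0^5/2 (3*cos(2*π*x)) dx = 0, so the data are compatible. The solution is then unique only up to an additive constant (fix it e.g. by requiring ∫_0^5/2 u dx = 0).


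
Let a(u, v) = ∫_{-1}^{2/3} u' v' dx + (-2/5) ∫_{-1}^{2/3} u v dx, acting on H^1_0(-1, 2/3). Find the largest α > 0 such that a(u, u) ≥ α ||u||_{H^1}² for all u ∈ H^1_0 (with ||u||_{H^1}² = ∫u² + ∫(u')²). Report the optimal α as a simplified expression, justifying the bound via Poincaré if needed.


α = (-10 + 9*π^2)/(25 + 9*π^2)

Coercivity of a(·,·) on H^1_0(-1, 2/3) means a(u, u) ≥ α ||u||_{H^1}² for every u ∈ H^1_0.
The interval has length L = 5/3, and Poincaré/coercivity depend only on L. Here a(u, u) = ∫(u')² + (-2/5)·∫u².
Here c = -2/5 < 0 with |c| < (π/L)² = 9*π^2/25, so coercivity still holds. The condition a(u,u) ≥ α||u||_{H^1}² reads (1−α)∫(u')² ≥ (α−c)∫u². Any admissible α is ≤ 1 (rapidly oscillating u have ∫u²/∫(u')² → 0), and α = 1 would force 0 ≥ (1−c)∫u², impossible since c < 1; so 1−α > 0. By the sharp Poincaré inequality on H^1_0 of an interval of length L, ∫(u')² ≥ (π/L)²∫u² with equality for the first sine mode sin(π(x−x₀)/L) (x₀ the left endpoint), so the inequality holds for all u iff (1−α)(π/L)² ≥ α − c, i.e. α ≤ ((π/L)² + c)/((π/L)² + 1) = (1 + c(L/π)²)/(1 + (L/π)²). (Direct route, valid since c ≤ 0: Poincaré gives c∫u² ≥ c(L/π)²∫(u')², so a(u,u) ≥ (1 + c(L/π)²)∫(u')², while ||u||_{H^1}² ≤ (1 + (L/π)²)∫(u')²; dividing yields the same α.) With (π/L)² = 9*π^2/25 and c = -2/5, the largest admissible constant is α = ((π/L)² + c)/((π/L)² + 1).
Simplifying, α = (-10 + 9*π^2)/(25 + 9*π^2).


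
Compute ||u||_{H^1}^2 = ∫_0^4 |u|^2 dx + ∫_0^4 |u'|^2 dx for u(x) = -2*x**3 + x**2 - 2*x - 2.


||u||_{H^1}^2 = 319136/21

The H^1 norm (squared) on an interval (0, L) is
  ||u||_{H^1}^2 = ∫_0^L u(x)^2 dx + ∫_0^L u'(x)^2 dx.
Compute u'(x) = -6*x**2 + 2*x - 2.
Then u(x)^2 = 4*x**6 - 4*x**5 + 9*x**4 + 4*x**3 + 8*x + 4 and u'(x)^2 = 36*x**4 - 24*x**3 + 28*x**2 - 8*x + 4.
Integrate each monomial from 0 to 4 using ∫_0^4 c·x^n dx = c·4^(n+1)/(n+1):
  ∫_0^4 u(x)^2 dx = ∫_0^4 (4*x^6 - 4*x^5 + 9*x^4 + 4*x^3 + 8*x + 4) dx. Term by term:
    ∫_0^4 4*x^6 dx = 65536/7;  ∫_0^4 -4*x^5 dx = -8192/3;  ∫_0^4 9*x^4 dx = 9216/5;
    ∫_0^4 4*x^3 dx = 256;  ∫_0^4 8*x dx = 64;  ∫_0^4 4 dx = 16.
  Sum: 65536/7 − 8192/3 + 9216/5 + 256 + 64 + 16 = 925136/105.
  ∫_0^4 u'(x)^2 dx = ∫_0^4 (36*x^4 - 24*x^3 + 28*x^2 - 8*x + 4) dx. Term by term:
    ∫_0^4 36*x^4 dx = 36864/5;  ∫_0^4 -24*x^3 dx = -1536;  ∫_0^4 28*x^2 dx = 1792/3;
    ∫_0^4 -8*x dx = -64;  ∫_0^4 4 dx = 16.
  Sum: 36864/5 − 1536 + 1792/3 − 64 + 16 = 95792/15.
Adding: ||u||_{H^1}^2 = 925136/105 + 95792/15 = 319136/21.


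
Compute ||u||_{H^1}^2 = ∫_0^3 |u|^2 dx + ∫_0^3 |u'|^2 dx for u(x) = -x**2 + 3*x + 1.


||u||_{H^1}^2 = 291/10

The H^1 norm (squared) on an interval (0, L) is
  ||u||_{H^1}^2 = ∫_0^L u(x)^2 dx + ∫_0^L u'(x)^2 dx.
Compute u'(x) = 3 - 2*x.
Then u(x)^2 = x**4 - 6*x**3 + 7*x**2 + 6*x + 1 and u'(x)^2 = 4*x**2 - 12*x + 9.
Integrate each monomial from 0 to 3 using ∫_0^3 c·x^n dx = c·3^(n+1)/(n+1):
  ∫_0^3 u(x)^2 dx = ∫_0^3 (x^4 - 6*x^3 + 7*x^2 + 6*x + 1) dx. Term by term:
    ∫_0^3 x^4 dx = 243/5;  ∫_0^3 -6*x^3 dx = -243/2;  ∫_0^3 7*x^2 dx = 63;
    ∫_0^3 6*x dx = 27;  ∫_0^3 1 dx = 3.
  Sum: 243/5 − 243/2 + 63 + 27 + 3 = 201/10.
  ∫_0^3 u'(x)^2 dx = ∫_0^3 (4*x^2 - 12*x + 9) dx. Term by term:
    ∫_0^3 4*x^2 dx = 36;  ∫_0^3 -12*x dx = -54;  ∫_0^3 9 dx = 27.
  Sum: 36 − 54 + 27 = 9.
Adding: ||u||_{H^1}^2 = 201/10 + 9 = 291/10.


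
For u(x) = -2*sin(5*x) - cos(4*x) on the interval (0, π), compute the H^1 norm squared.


||u||_{H^1(0,π)}^2 = 680/9 + 121*π/2

u'(x) = 4*sin(4*x) - 10*cos(5*x).
Expand u² and (u')² and integrate term by term on (0, π), using: for integers n ≥ 1, ∫_0^π sin²(nx) dx = ∫_0^π cos²(nx) dx = π/2; for n ≠ n', ∫_0^π sin(nx)sin(n'x) dx = ∫_0^π cos(nx)cos(n'x) dx = 0; and by product-to-sum, ∫_0^π sin(nx)cos(n'x) dx = ½∫_0^π [sin((n+n')x) + sin((n−n')x)] dx, which is 0 when n+n' is even and 2n/(n²−n'²) when n+n' is odd (it need not vanish on (0, π)).
  u² squared terms: (-1)²·∫cos(4x)² dx = 1·π/2 = π/2;  (-2)²·∫sin(5x)² dx = 4·π/2 = 2*π.
  u² cross terms: 2·(-1)·(-2)·∫cos(4x)·sin(5x) dx = 4·(10/9) = 40/9.
  So ∫_0^π u² dx = π/2 + 2*π + 40/9 = 40/9 + 5*π/2.
  (u')² squared terms: (-10)²·∫cos(5x)² dx = 100·π/2 = 50*π;  (4)²·∫sin(4x)² dx = 16·π/2 = 8*π.
  (u')² cross terms: 2·(-10)·(4)·∫cos(5x)·sin(4x) dx = -80·(-8/9) = 640/9.
  So ∫_0^π (u')² dx = 50*π + 8*π + 640/9 = 640/9 + 58*π.
||u||_{H^1}^2 = (40/9 + 5*π/2) + (640/9 + 58*π) = 680/9 + 121*π/2.


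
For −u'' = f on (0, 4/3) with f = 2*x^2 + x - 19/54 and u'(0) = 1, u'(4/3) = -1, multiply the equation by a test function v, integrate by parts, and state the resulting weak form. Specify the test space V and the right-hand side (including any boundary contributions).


V = H^1(0, 4/3) (v unrestricted at boundary; u is determined up to an additive constant); weak form: ∫_0^4/3 u'v' dx = ∫_0^4/3 (2*x^2 + x - 19/54) v dx − v(4/3) − v(0) for all v ∈ V.

Multiply both sides by a test function v and integrate from 0 to 4/3:
  ∫_0^4/3 −u''(x) v(x) dx = ∫_0^4/3 f(x) v(x) dx.
Integrate the LHS by parts once:
  ∫_0^4/3 −u'' v dx = −[u'(x) v(x)]_0^4/3 + ∫_0^4/3 u'(x) v'(x) dx.
Thus ∫_0^4/3 u'(x) v'(x) dx = ∫_0^4/3 f(x) v(x) dx + [u'(x) v(x)]_0^4/3.
Choose V so that boundary terms are either known or forced to vanish.
u has inhomogeneous Neumann u'(0) = 1, u'(4/3) = -1. [u' v]_0^4/3 = (-1)·v(4/3) − (1)·v(0) = − v(4/3) − v(0). Take V = H^1(0, 4/3); boundary term becomes part of RHS.
Weak formulation: find u (satisfying any essential BC) such that ∫_0^4/3 u'(x) v'(x) dx = ∫_0^4/3 f v dx − v(4/3) − v(0) for all v ∈ V (Neumann data are natural BCs: they enter the RHS as boundary terms).
Substituting f(x) = 2*x^2 + x - 19/54, the right-hand side is ∫_0^4/3 (2*x^2 + x - 19/54) v dx − v(4/3) − v(0).
Compatibility check (pure Neumann): taking v ≡ 1 ∈ V gives 0 = ∫_0^4/3 f dx + (-1) − (1), i.e. ∫_0^4/3 f dx must equal u'(0) − u'(4/3) = 2. Indeed ∫_0^4/3 (2*x^2 + x - 19/54) dx = 2, so the data are compatible. The solution is then unique only up to an additive constant (fix it e.g. by requiring ∫_0^4/3 u dx = 0).


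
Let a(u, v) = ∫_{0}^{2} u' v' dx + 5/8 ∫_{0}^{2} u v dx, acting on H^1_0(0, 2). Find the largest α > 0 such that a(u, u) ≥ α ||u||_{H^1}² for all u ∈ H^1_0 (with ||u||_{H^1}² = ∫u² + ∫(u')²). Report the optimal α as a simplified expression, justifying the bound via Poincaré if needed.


α = (5/2 + π^2)/(4 + π^2)

Coercivity of a(·,·) on H^1_0(0, 2) means a(u, u) ≥ α ||u||_{H^1}² for every u ∈ H^1_0.
The interval has length L = 2, and Poincaré/coercivity depend only on L. Here a(u, u) = ∫(u')² + (5/8)·∫u².
Here 0 < c = 5/8 < 1. The condition a(u,u) ≥ α||u||_{H^1}² reads (1−α)∫(u')² ≥ (α−c)∫u². Any admissible α is ≤ 1 (rapidly oscillating u have ∫u²/∫(u')² → 0), and α = 1 would force 0 ≥ (1−c)∫u², impossible since c < 1; so 1−α > 0. By the sharp Poincaré inequality on H^1_0 of an interval of length L, ∫(u')² ≥ (π/L)²∫u² with equality for the first sine mode sin(π(x−x₀)/L) (x₀ the left endpoint), so the inequality holds for all u iff (1−α)(π/L)² ≥ α − c, i.e. α ≤ ((π/L)² + c)/((π/L)² + 1) = (1 + c(L/π)²)/(1 + (L/π)²). With (π/L)² = π^2/4 and c = 5/8, the largest admissible constant is α = ((π/L)² + c)/((π/L)² + 1).
Simplifying, α = (5/2 + π^2)/(4 + π^2).


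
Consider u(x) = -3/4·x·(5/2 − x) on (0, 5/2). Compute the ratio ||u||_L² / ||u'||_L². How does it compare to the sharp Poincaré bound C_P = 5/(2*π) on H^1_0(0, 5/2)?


||u||_L² / ||u'||_L² = sqrt(10)/4 < C_P = 5/(2*π).

u(x) = -3/4·x·(5/2 − x), so u'(x) = 3*x/2 - 15/8.
u(x) = -3/4·x·(5/2 − x) vanishes at x = 0 and x = 5/2, so u ∈ H^1_0(0, 5/2). Differentiate via the product rule and integrate the resulting polynomials term by term.
  ∫_0^5/2 u² dx = ∫_0^5/2 (9*x^4/16 - 45*x^3/16 + 225*x^2/64) dx. Term by term:
    ∫_0^5/2 9*x^4/16 dx = 5625/512;  ∫_0^5/2 -45*x^3/16 dx = -28125/1024;  ∫_0^5/2 225*x^2/64 dx = 9375/512.
  Sum: 5625/512 − 28125/1024 + 9375/512 = 1875/1024.
  ∫_0^5/2 (u')² dx = ∫_0^5/2 (9*x^2/4 - 45*x/8 + 225/64) dx. Term by term:
    ∫_0^5/2 9*x^2/4 dx = 375/32;  ∫_0^5/2 -45*x/8 dx = -1125/64;  ∫_0^5/2 225/64 dx = 1125/128.
  Sum: 375/32 − 1125/64 + 1125/128 = 375/128.
∫_0^5/2 u² dx = 1875/1024, so ||u||_L² = 25*sqrt(3)/32.
∫_0^5/2 (u')² dx = 375/128, so ||u'||_L² = 5*sqrt(30)/16.
Ratio ||u||_L² / ||u'||_L² = sqrt(10)/4.
Sharp Poincaré constant on H^1_0(0, 5/2) is C_P = L/π = 5/(2*π), achieved by sin(2*π/5·x).
A polynomial bump cannot attain the sharp Poincaré constant (only the first sine eigenfunction does), so the ratio is strictly less than C_P, consistent with ||u||_L² ≤ C_P ||u'||_L².


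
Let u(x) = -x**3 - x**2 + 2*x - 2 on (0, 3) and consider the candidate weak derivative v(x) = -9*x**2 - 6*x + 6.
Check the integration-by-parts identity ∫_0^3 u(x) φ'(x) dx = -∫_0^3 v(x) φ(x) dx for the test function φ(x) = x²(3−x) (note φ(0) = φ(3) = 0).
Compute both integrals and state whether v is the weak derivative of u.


LHS = 837/10, RHS = 2511/10. No, v is not the weak derivative of u.

u(x) = -x**3 - x**2 + 2*x - 2, classical derivative u'(x) = -3*x**2 - 2*x + 2.
φ(x) = x²(3−x), so φ'(x) = 3*x*(2 - x).
Note φ(0) = φ(3) = 0, so the boundary term u·φ vanishes.
LHS = ∫_0^3 u(x) φ'(x) dx = ∫_0^3 (3*x^5 - 3*x^4 - 12*x^3 + 18*x^2 - 12*x) dx. Term by term:
  ∫_0^3 3*x^5 dx = 729/2;  ∫_0^3 -3*x^4 dx = -729/5;  ∫_0^3 -12*x^3 dx = -243;
  ∫_0^3 18*x^2 dx = 162;  ∫_0^3 -12*x dx = -54.
Sum: 729/2 − 729/5 − 243 + 162 − 54 = 837/10.
So LHS = 837/10.
∫_0^3 v(x) φ(x) dx = ∫_0^3 (9*x^5 - 21*x^4 - 24*x^3 + 18*x^2) dx. Term by term:
  ∫_0^3 9*x^5 dx = 2187/2;  ∫_0^3 -21*x^4 dx = -5103/5;  ∫_0^3 -24*x^3 dx = -486;
  ∫_0^3 18*x^2 dx = 162.
Sum: 2187/2 − 5103/5 − 486 + 162 = -2511/10.
So RHS = -∫_0^3 v(x) φ(x) dx = 2511/10.
LHS − RHS = -837/5 ≠ 0, so the identity fails.
(For a valid weak derivative the identity must hold for EVERY test function, in particular this one. The failure shows v is NOT the weak derivative of u.)
Correct weak derivative would be u'(x) = -3*x**2 - 2*x + 2.


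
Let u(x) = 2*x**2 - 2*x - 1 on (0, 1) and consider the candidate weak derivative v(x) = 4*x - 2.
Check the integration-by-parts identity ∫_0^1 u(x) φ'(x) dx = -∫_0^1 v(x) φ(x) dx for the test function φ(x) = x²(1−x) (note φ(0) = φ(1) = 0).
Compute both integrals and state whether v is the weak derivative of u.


LHS = -1/30, RHS = -1/30. Yes, v = u' weakly.

u(x) = 2*x**2 - 2*x - 1, classical derivative u'(x) = 4*x - 2.
φ(x) = x²(1−x), so φ'(x) = x*(2 - 3*x).
Note φ(0) = φ(1) = 0, so the boundary term u·φ vanishes.
LHS = ∫_0^1 u(x) φ'(x) dx = ∫_0^1 (-6*x^4 + 10*x^3 - x^2 - 2*x) dx. Term by term:
  ∫_0^1 -6*x^4 dx = -6/5;  ∫_0^1 10*x^3 dx = 5/2;  ∫_0^1 -x^2 dx = -1/3;
  ∫_0^1 -2*x dx = -1.
Sum: -6/5 + 5/2 − 1/3 − 1 = -1/30.
So LHS = -1/30.
∫_0^1 v(x) φ(x) dx = ∫_0^1 (-4*x^4 + 6*x^3 - 2*x^2) dx. Term by term:
  ∫_0^1 -4*x^4 dx = -4/5;  ∫_0^1 6*x^3 dx = 3/2;  ∫_0^1 -2*x^2 dx = -2/3.
Sum: -4/5 + 3/2 − 2/3 = 1/30.
So RHS = -∫_0^1 v(x) φ(x) dx = -1/30.
LHS = RHS, so the identity holds for this test φ.
Moreover u is smooth here and v(x) = u'(x) = 4*x - 2 pointwise, so the identity holds for every test function. Hence v is the weak derivative of u.


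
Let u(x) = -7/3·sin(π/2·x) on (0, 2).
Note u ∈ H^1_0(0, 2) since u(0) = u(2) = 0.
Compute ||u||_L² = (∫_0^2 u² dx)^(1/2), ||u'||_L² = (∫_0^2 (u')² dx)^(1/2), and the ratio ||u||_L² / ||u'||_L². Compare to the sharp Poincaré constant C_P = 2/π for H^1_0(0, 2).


||u||_L² / ||u'||_L² = 2/π = C_P.

u(x) = -7/3·sin(π/2·x), so u'(x) = -7*π*cos(π*x/2)/6.
Writing u(x) = A·sin(kπx/L) with A = -7/3 and k = 1, use ∫_0^L sin²(kπx/L) dx = L/2 and ∫_0^L cos²(kπx/L) dx = L/2.
u² = 49/9·sin²(π/2·x) and (u')² = 49*π^2/36·cos²(π/2·x), and each of sin², cos² integrates to L/2 = 1 over (0, 2).
∫_0^2 u² dx = 49/9, so ||u||_L² = 7/3.
∫_0^2 (u')² dx = 49*π^2/36, so ||u'||_L² = 7*π/6.
Ratio ||u||_L² / ||u'||_L² = 2/π.
Sharp Poincaré constant on H^1_0(0, 2) is C_P = L/π = 2/π, achieved by sin(π/2·x).
This is the k = 1 eigenfunction (up to amplitude), so the ratio equals the sharp Poincaré constant exactly.


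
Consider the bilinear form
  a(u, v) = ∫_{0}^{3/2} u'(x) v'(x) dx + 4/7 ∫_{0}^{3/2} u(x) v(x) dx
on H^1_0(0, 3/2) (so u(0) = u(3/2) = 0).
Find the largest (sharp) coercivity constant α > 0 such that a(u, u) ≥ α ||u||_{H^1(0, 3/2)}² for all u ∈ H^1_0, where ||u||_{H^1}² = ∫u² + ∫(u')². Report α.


α = 4*(9 + 7*π^2)/(7*(9 + 4*π^2))

Coercivity of a(·,·) on H^1_0(0, 3/2) means a(u, u) ≥ α ||u||_{H^1}² for every u ∈ H^1_0.
The interval has length L = 3/2, and Poincaré/coercivity depend only on L. Here a(u, u) = ∫(u')² + (4/7)·∫u².
Here 0 < c = 4/7 < 1. The condition a(u,u) ≥ α||u||_{H^1}² reads (1−α)∫(u')² ≥ (α−c)∫u². Any admissible α is ≤ 1 (rapidly oscillating u have ∫u²/∫(u')² → 0), and α = 1 would force 0 ≥ (1−c)∫u², impossible since c < 1; so 1−α > 0. By the sharp Poincaré inequality on H^1_0 of an interval of length L, ∫(u')² ≥ (π/L)²∫u² with equality for the first sine mode sin(π(x−x₀)/L) (x₀ the left endpoint), so the inequality holds for all u iff (1−α)(π/L)² ≥ α − c, i.e. α ≤ ((π/L)² + c)/((π/L)² + 1) = (1 + c(L/π)²)/(1 + (L/π)²). With (π/L)² = 4*π^2/9 and c = 4/7, the largest admissible constant is α = ((π/L)² + c)/((π/L)² + 1).
Simplifying, α = 4*(9 + 7*π^2)/(7*(9 + 4*π^2)).


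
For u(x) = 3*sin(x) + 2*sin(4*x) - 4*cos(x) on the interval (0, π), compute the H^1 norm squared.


||u||_{H^1(0,π)}^2 = -256/15 + 59*π

u'(x) = 4*sin(x) + 3*cos(x) + 8*cos(4*x).
Expand u² and (u')² and integrate term by term on (0, π), using: for integers n ≥ 1, ∫_0^π sin²(nx) dx = ∫_0^π cos²(nx) dx = π/2; for n ≠ n', ∫_0^π sin(nx)sin(n'x) dx = ∫_0^π cos(nx)cos(n'x) dx = 0; and by product-to-sum, ∫_0^π sin(nx)cos(n'x) dx = ½∫_0^π [sin((n+n')x) + sin((n−n')x)] dx, which is 0 when n+n' is even and 2n/(n²−n'²) when n+n' is odd (it need not vanish on (0, π)).
  u² squared terms: (-4)²·∫cos(x)² dx = 16·π/2 = 8*π;  (2)²·∫sin(4x)² dx = 4·π/2 = 2*π;  (3)²·∫sin(x)² dx = 9·π/2 = 9*π/2.
  u² cross terms: 2·(-4)·(2)·∫cos(x)·sin(4x) dx = -16·(8/15) = -128/15;  2·(-4)·(3)·∫cos(x)·sin(x) dx = -24·(0) = 0;  2·(2)·(3)·∫sin(4x)·sin(x) dx = 12·(0) = 0.
  So ∫_0^π u² dx = 8*π + 2*π + 9*π/2 − 128/15 + 0 + 0 = -128/15 + 29*π/2.
  (u')² squared terms: (3)²·∫cos(x)² dx = 9·π/2 = 9*π/2;  (4)²·∫sin(x)² dx = 16·π/2 = 8*π;  (8)²·∫cos(4x)² dx = 64·π/2 = 32*π.
  (u')² cross terms: 2·(3)·(4)·∫cos(x)·sin(x) dx = 24·(0) = 0;  2·(3)·(8)·∫cos(x)·cos(4x) dx = 48·(0) = 0;  2·(4)·(8)·∫sin(x)·cos(4x) dx = 64·(-2/15) = -128/15.
  So ∫_0^π (u')² dx = 9*π/2 + 8*π + 32*π + 0 + 0 − 128/15 = -128/15 + 89*π/2.
||u||_{H^1}^2 = (-128/15 + 29*π/2) + (-128/15 + 89*π/2) = -256/15 + 59*π.


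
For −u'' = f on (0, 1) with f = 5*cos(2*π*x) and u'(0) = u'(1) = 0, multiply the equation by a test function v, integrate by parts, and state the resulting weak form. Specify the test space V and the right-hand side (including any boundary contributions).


V = H^1(0, 1) (no boundary constraint on v; u is determined up to an additive constant); weak form: ∫_0^1 u'v' dx = ∫_0^1 (5*cos(2*π*x)) v dx for all v ∈ V.

Multiply both sides by a test function v and integrate from 0 to 1:
  ∫_0^1 −u''(x) v(x) dx = ∫_0^1 f(x) v(x) dx.
Integrate the LHS by parts once:
  ∫_0^1 −u'' v dx = −[u'(x) v(x)]_0^1 + ∫_0^1 u'(x) v'(x) dx.
Thus ∫_0^1 u'(x) v'(x) dx = ∫_0^1 f(x) v(x) dx + [u'(x) v(x)]_0^1.
Choose V so that boundary terms are either known or forced to vanish.
u has homogeneous Neumann: u'(0) = u'(1) = 0. So [u' v]_0^1 = 0·v(1) − 0·v(0) = 0 for any v; take V = H^1(0, 1).
Weak formulation: find u (satisfying any essential BC) such that ∫_0^1 u'(x) v'(x) dx = ∫_0^1 f v dx for all v ∈ V (homogeneous Neumann, so boundary terms vanish).
Substituting f(x) = 5*cos(2*π*x), the right-hand side is ∫_0^1 (5*cos(2*π*x)) v dx.
Compatibility check (pure Neumann): taking v ≡ 1 ∈ V gives 0 = ∫_0^1 f dx + (0) − (0), i.e. ∫_0^1 f dx must equal u'(0) − u'(1) = 0. Indeed ∫_0^1 (5*cos(2*π*x)) dx = 0, so the data are compatible. The solution is then unique only up to an additive constant (fix it e.g. by requiring ∫_0^1 u dx = 0).


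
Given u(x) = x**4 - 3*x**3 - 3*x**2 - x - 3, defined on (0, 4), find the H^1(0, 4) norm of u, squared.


||u||_{H^1}^2 = 1416104/315

The H^1 norm (squared) on an interval (0, L) is
  ||u||_{H^1}^2 = ∫_0^L u(x)^2 dx + ∫_0^L u'(x)^2 dx.
Compute u'(x) = 4*x**3 - 9*x**2 - 6*x - 1.
Then u(x)^2 = x**8 - 6*x**7 + 3*x**6 + 16*x**5 + 9*x**4 + 24*x**3 + 19*x**2 + 6*x + 9 and u'(x)^2 = 16*x**6 - 72*x**5 + 33*x**4 + 100*x**3 + 54*x**2 + 12*x + 1.
Integrate each monomial from 0 to 4 using ∫_0^4 c·x^n dx = c·4^(n+1)/(n+1):
  ∫_0^4 u(x)^2 dx = ∫_0^4 (x^8 - 6*x^7 + 3*x^6 + 16*x^5 + 9*x^4 + 24*x^3 + 19*x^2 + 6*x + 9) dx. Term by term:
    ∫_0^4 x^8 dx = 262144/9;  ∫_0^4 -6*x^7 dx = -49152;  ∫_0^4 3*x^6 dx = 49152/7;
    ∫_0^4 16*x^5 dx = 32768/3;  ∫_0^4 9*x^4 dx = 9216/5;  ∫_0^4 24*x^3 dx = 1536;
    ∫_0^4 19*x^2 dx = 1216/3;  ∫_0^4 6*x dx = 48;  ∫_0^4 9 dx = 36.
  Sum: 262144/9 − 49152 + 49152/7 + 32768/3 + 9216/5 + 1536 + 1216/3 + 48 + 36 = 563228/315.
  ∫_0^4 u'(x)^2 dx = ∫_0^4 (16*x^6 - 72*x^5 + 33*x^4 + 100*x^3 + 54*x^2 + 12*x + 1) dx. Term by term:
    ∫_0^4 16*x^6 dx = 262144/7;  ∫_0^4 -72*x^5 dx = -49152;  ∫_0^4 33*x^4 dx = 33792/5;
    ∫_0^4 100*x^3 dx = 6400;  ∫_0^4 54*x^2 dx = 1152;  ∫_0^4 12*x dx = 96;
    ∫_0^4 1 dx = 4.
  Sum: 262144/7 − 49152 + 33792/5 + 6400 + 1152 + 96 + 4 = 94764/35.
Adding: ||u||_{H^1}^2 = 563228/315 + 94764/35 = 1416104/315.


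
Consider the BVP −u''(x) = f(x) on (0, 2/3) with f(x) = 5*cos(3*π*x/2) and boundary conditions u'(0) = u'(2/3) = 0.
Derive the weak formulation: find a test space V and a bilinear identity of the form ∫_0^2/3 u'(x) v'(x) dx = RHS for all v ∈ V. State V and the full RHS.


V = H^1(0, 2/3) (no boundary constraint on v; u is determined up to an additive constant); weak form: ∫_0^2/3 u'v' dx = ∫_0^2/3 (5*cos(3*π*x/2)) v dx for all v ∈ V.

Multiply both sides by a test function v and integrate from 0 to 2/3:
  ∫_0^2/3 −u''(x) v(x) dx = ∫_0^2/3 f(x) v(x) dx.
Integrate the LHS by parts once:
  ∫_0^2/3 −u'' v dx = −[u'(x) v(x)]_0^2/3 + ∫_0^2/3 u'(x) v'(x) dx.
Thus ∫_0^2/3 u'(x) v'(x) dx = ∫_0^2/3 f(x) v(x) dx + [u'(x) v(x)]_0^2/3.
Choose V so that boundary terms are either known or forced to vanish.
u has homogeneous Neumann: u'(0) = u'(2/3) = 0. So [u' v]_0^2/3 = 0·v(2/3) − 0·v(0) = 0 for any v; take V = H^1(0, 2/3).
Weak formulation: find u (satisfying any essential BC) such that ∫_0^2/3 u'(x) v'(x) dx = ∫_0^2/3 f v dx for all v ∈ V (homogeneous Neumann, so boundary terms vanish).
Substituting f(x) = 5*cos(3*π*x/2), the right-hand side is ∫_0^2/3 (5*cos(3*π*x/2)) v dx.
Compatibility check (pure Neumann): taking v ≡ 1 ∈ V gives 0 = ∫_0^2/3 f dx + (0) − (0), i.e. ∫_0^2/3 f dx must equal u'(0) − u'(2/3) = 0. Indeed ∫_0^2/3 (5*cos(3*π*x/2)) dx = 0, so the data are compatible. The solution is then unique only up to an additive constant (fix it e.g. by requiring ∫_0^2/3 u dx = 0).


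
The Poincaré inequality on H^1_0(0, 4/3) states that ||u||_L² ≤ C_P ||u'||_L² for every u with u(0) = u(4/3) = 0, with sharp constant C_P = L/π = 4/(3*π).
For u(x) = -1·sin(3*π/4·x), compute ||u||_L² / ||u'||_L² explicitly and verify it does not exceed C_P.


||u||_L² / ||u'||_L² = 4/(3*π) = C_P.

u(x) = -1·sin(3*π/4·x), so u'(x) = -3*π*cos(3*π*x/4)/4.
Writing u(x) = A·sin(kπx/L) with A = -1 and k = 1, use ∫_0^L sin²(kπx/L) dx = L/2 and ∫_0^L cos²(kπx/L) dx = L/2.
u² = 1·sin²(3*π/4·x) and (u')² = 9*π^2/16·cos²(3*π/4·x), and each of sin², cos² integrates to L/2 = 2/3 over (0, 4/3).
∫_0^4/3 u² dx = 2/3, so ||u||_L² = sqrt(6)/3.
∫_0^4/3 (u')² dx = 3*π^2/8, so ||u'||_L² = sqrt(6)*π/4.
Ratio ||u||_L² / ||u'||_L² = 4/(3*π).
Sharp Poincaré constant on H^1_0(0, 4/3) is C_P = L/π = 4/(3*π), achieved by sin(3*π/4·x).
This is the k = 1 eigenfunction (up to amplitude), so the ratio equals the sharp Poincaré constant exactly.


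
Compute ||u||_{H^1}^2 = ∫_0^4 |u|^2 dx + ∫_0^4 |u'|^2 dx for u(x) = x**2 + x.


||u||_{H^1}^2 = 7132/15

The H^1 norm (squared) on an interval (0, L) is
  ||u||_{H^1}^2 = ∫_0^L u(x)^2 dx + ∫_0^L u'(x)^2 dx.
Compute u'(x) = 2*x + 1.
Then u(x)^2 = x**4 + 2*x**3 + x**2 and u'(x)^2 = 4*x**2 + 4*x + 1.
Integrate each monomial from 0 to 4 using ∫_0^4 c·x^n dx = c·4^(n+1)/(n+1):
  ∫_0^4 u(x)^2 dx = ∫_0^4 (x^4 + 2*x^3 + x^2) dx. Term by term:
    ∫_0^4 x^4 dx = 1024/5;  ∫_0^4 2*x^3 dx = 128;  ∫_0^4 x^2 dx = 64/3.
  Sum: 1024/5 + 128 + 64/3 = 5312/15.
  ∫_0^4 u'(x)^2 dx = ∫_0^4 (4*x^2 + 4*x + 1) dx. Term by term:
    ∫_0^4 4*x^2 dx = 256/3;  ∫_0^4 4*x dx = 32;  ∫_0^4 1 dx = 4.
  Sum: 256/3 + 32 + 4 = 364/3.
Adding: ||u||_{H^1}^2 = 5312/15 + 364/3 = 7132/15.


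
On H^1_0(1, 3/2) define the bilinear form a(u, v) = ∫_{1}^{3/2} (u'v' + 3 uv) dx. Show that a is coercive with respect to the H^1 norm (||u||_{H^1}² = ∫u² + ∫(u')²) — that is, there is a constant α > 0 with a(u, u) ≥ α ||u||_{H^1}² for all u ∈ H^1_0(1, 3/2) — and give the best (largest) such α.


α = 1

Coercivity of a(·,·) on H^1_0(1, 3/2) means a(u, u) ≥ α ||u||_{H^1}² for every u ∈ H^1_0.
The interval has length L = 1/2, and Poincaré/coercivity depend only on L. Here a(u, u) = ∫(u')² + (3)·∫u².
Here c = 3 ≥ 1, so a(u,u) = ∫(u')² + c∫u² ≥ ∫(u')² + ∫u² = ||u||_{H^1}², i.e. α = 1 works. No larger α is possible: a(u,u) ≥ α||u||_{H^1}² means (1−α)∫(u')² ≥ (α−c)∫u², and for the modes u_n = sin(nπ(x−x₀)/L) (x₀ the left endpoint) one has ∫u_n²/∫(u_n')² = (L/(nπ))² → 0, so a(u_n,u_n)/||u_n||_{H^1}² → 1. Hence the optimal constant is α = 1.
Therefore α = 1.


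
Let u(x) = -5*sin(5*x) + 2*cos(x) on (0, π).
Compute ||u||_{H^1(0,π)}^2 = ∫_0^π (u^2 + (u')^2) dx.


||u||_{H^1(0,π)}^2 = 329*π

u'(x) = -2*sin(x) - 25*cos(5*x).
Expand u² and (u')² and integrate term by term on (0, π), using: for integers n ≥ 1, ∫_0^π sin²(nx) dx = ∫_0^π cos²(nx) dx = π/2; for n ≠ n', ∫_0^π sin(nx)sin(n'x) dx = ∫_0^π cos(nx)cos(n'x) dx = 0; and by product-to-sum, ∫_0^π sin(nx)cos(n'x) dx = ½∫_0^π [sin((n+n')x) + sin((n−n')x)] dx, which is 0 when n+n' is even and 2n/(n²−n'²) when n+n' is odd (it need not vanish on (0, π)).
  u² squared terms: (-5)²·∫sin(5x)² dx = 25·π/2 = 25*π/2;  (2)²·∫cos(x)² dx = 4·π/2 = 2*π.
  u² cross terms: 2·(-5)·(2)·∫sin(5x)·cos(x) dx = -20·(0) = 0.
  So ∫_0^π u² dx = 25*π/2 + 2*π + 0 = 29*π/2.
  (u')² squared terms: (-25)²·∫cos(5x)² dx = 625·π/2 = 625*π/2;  (-2)²·∫sin(x)² dx = 4·π/2 = 2*π.
  (u')² cross terms: 2·(-25)·(-2)·∫cos(5x)·sin(x) dx = 100·(0) = 0.
  So ∫_0^π (u')² dx = 625*π/2 + 2*π + 0 = 629*π/2.
||u||_{H^1}^2 = (29*π/2) + (629*π/2) = 329*π.


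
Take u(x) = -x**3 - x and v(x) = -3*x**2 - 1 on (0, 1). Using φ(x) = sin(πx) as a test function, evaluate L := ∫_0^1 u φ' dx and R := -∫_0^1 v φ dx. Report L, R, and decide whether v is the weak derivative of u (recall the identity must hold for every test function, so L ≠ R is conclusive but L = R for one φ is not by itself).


LHS = -12/π^3 + 5/π, RHS = -12/π^3 + 5/π. Yes, v = u' weakly.

u(x) = -x**3 - x, classical derivative u'(x) = -3*x**2 - 1.
φ(x) = sin(πx), so φ'(x) = π*cos(π*x).
Note φ(0) = φ(1) = 0, so the boundary term u·φ vanishes.
LHS = ∫_0^1 u(x) φ'(x) dx = ∫_0^1 (-π*x^3*cos(π*x) - π*x*cos(π*x)) dx. Term by term:
  ∫_0^1 -π*x*cos(π*x) dx = 2/π;  ∫_0^1 -π*x^3*cos(π*x) dx = -12/π^3 + 3/π.
Sum: 2/π + -12/π^3 + 3/π = -12/π^3 + 5/π.
So LHS = -12/π^3 + 5/π.
∫_0^1 v(x) φ(x) dx = ∫_0^1 (-3*x^2*sin(π*x) - sin(π*x)) dx. Term by term:
  ∫_0^1 -sin(π*x) dx = -2/π;  ∫_0^1 -3*x^2*sin(π*x) dx = -3/π + 12/π^3.
Sum: -2/π + -3/π + 12/π^3 = -5/π + 12/π^3.
So RHS = -∫_0^1 v(x) φ(x) dx = -12/π^3 + 5/π.
LHS = RHS, so the identity holds for this test φ.
Moreover u is smooth here and v(x) = u'(x) = -3*x**2 - 1 pointwise, so the identity holds for every test function. Hence v is the weak derivative of u.


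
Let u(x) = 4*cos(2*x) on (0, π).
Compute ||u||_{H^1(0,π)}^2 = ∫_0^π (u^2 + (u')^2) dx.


||u||_{H^1(0,π)}^2 = 40*π

u'(x) = -8*sin(2*x).
Expand u² and (u')² and integrate term by term on (0, π), using: for integers n ≥ 1, ∫_0^π sin²(nx) dx = ∫_0^π cos²(nx) dx = π/2; for n ≠ n', ∫_0^π sin(nx)sin(n'x) dx = ∫_0^π cos(nx)cos(n'x) dx = 0; and by product-to-sum, ∫_0^π sin(nx)cos(n'x) dx = ½∫_0^π [sin((n+n')x) + sin((n−n')x)] dx, which is 0 when n+n' is even and 2n/(n²−n'²) when n+n' is odd (it need not vanish on (0, π)).
  u² squared terms: (4)²·∫cos(2x)² dx = 16·π/2 = 8*π.
  So ∫_0^π u² dx = 8*π.
  (u')² squared terms: (-8)²·∫sin(2x)² dx = 64·π/2 = 32*π.
  So ∫_0^π (u')² dx = 32*π.
||u||_{H^1}^2 = (8*π) + (32*π) = 40*π.
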